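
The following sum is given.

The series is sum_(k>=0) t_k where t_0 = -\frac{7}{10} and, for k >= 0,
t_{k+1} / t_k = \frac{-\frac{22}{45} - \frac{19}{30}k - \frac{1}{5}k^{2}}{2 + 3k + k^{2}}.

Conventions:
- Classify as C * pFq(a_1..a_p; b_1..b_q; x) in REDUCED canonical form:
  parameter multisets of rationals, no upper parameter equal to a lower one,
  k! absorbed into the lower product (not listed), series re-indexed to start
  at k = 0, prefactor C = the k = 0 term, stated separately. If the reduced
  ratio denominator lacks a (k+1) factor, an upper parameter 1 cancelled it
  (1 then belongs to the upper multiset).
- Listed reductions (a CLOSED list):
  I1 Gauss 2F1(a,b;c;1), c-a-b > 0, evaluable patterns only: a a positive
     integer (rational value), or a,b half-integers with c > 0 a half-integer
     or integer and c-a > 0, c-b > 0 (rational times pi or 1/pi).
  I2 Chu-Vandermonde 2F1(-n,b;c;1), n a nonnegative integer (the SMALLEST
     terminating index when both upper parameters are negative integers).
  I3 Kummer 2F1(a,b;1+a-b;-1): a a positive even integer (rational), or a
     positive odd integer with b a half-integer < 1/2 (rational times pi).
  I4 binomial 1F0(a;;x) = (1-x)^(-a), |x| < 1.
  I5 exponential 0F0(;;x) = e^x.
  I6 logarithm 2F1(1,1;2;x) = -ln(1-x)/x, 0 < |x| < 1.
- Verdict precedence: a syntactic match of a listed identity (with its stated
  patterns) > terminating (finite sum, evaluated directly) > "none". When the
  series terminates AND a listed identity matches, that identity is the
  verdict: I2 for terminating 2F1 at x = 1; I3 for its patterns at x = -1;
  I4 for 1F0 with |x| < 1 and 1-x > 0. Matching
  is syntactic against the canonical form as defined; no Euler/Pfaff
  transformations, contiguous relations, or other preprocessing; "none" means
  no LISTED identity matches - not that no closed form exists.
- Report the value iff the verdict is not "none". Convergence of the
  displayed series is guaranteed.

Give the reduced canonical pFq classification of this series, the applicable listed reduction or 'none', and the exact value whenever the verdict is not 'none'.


Key observation: x = -\frac{1}{5} and roots of the ratio polynomials (C = -7/10) are the negated parameters.
Adjacent-term ratio: r(k) = -\frac{1}{5} * (k+\frac{4}{3}) (k+\frac{11}{6}) / [(k+2) (k+1)] - rational in k. x = -\frac{1}{5}; t_0 = -\frac{7}{10}; negate the roots.

At argument -\frac{1}{5}: a 2F1 with upper {\frac{4}{3}, \frac{11}{6}}, lower {2}, scaled by C = -\frac{7}{10}. Verdict: none. A 2F1 with upper {\frac{4}{3}, \frac{11}{6}} fits none of I1-I6 at x = -\frac{1}{5}; the sum runs forever.


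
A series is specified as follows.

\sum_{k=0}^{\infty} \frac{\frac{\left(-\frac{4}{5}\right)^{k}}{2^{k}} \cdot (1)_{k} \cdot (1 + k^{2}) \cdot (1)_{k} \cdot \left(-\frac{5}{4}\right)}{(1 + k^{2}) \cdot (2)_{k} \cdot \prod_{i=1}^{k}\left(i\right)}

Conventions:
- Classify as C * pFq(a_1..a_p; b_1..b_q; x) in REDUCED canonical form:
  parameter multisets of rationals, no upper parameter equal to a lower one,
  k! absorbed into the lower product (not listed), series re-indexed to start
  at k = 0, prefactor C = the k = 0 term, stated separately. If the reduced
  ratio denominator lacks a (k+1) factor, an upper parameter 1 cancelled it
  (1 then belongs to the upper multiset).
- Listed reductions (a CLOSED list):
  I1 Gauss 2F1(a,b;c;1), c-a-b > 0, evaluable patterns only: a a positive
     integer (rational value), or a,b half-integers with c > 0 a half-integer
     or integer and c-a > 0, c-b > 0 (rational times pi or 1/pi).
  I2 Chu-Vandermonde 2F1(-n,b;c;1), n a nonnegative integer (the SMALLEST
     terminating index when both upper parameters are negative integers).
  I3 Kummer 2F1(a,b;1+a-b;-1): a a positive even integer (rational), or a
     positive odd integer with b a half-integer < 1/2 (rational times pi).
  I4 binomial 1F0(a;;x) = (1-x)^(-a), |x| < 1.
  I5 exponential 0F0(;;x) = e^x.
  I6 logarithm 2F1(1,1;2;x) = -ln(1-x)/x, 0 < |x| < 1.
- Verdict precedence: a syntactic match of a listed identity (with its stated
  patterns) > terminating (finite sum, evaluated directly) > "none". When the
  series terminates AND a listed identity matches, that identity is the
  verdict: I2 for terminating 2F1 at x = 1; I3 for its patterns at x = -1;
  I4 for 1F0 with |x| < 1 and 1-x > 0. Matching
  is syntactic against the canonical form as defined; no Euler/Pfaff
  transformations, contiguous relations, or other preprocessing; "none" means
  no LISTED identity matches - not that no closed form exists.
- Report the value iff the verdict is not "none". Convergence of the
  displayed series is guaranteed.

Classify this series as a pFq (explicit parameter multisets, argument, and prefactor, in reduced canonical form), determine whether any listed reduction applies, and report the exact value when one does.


Reduced: x = -\frac{2}{5}, 2F1, upper = {1, 1}, lower = {2}, C = -\frac{5}{4}. Verdict (x = -\frac{2}{5}): the logarithmic series (I6) applies (the logarithm: parameters (1,1;2), x = -\frac{2}{5}). Exact value: \left(-\frac{25}{8}\right) \cdot \ln\left(\frac{7}{5}\right).

The tell: with t_0 = -\frac{5}{4}, the factor k^2 + 1 cancels (top and bottom), leaving prefactor -5/4.
Adjacent-term ratio: r(k) = -\frac{2}{5} * (k+1) (k+1) / [(k+2) (k+1)] - poly over poly, x = -\frac{2}{5} from leading terms; C = -\frac{5}{4} at k = 0.


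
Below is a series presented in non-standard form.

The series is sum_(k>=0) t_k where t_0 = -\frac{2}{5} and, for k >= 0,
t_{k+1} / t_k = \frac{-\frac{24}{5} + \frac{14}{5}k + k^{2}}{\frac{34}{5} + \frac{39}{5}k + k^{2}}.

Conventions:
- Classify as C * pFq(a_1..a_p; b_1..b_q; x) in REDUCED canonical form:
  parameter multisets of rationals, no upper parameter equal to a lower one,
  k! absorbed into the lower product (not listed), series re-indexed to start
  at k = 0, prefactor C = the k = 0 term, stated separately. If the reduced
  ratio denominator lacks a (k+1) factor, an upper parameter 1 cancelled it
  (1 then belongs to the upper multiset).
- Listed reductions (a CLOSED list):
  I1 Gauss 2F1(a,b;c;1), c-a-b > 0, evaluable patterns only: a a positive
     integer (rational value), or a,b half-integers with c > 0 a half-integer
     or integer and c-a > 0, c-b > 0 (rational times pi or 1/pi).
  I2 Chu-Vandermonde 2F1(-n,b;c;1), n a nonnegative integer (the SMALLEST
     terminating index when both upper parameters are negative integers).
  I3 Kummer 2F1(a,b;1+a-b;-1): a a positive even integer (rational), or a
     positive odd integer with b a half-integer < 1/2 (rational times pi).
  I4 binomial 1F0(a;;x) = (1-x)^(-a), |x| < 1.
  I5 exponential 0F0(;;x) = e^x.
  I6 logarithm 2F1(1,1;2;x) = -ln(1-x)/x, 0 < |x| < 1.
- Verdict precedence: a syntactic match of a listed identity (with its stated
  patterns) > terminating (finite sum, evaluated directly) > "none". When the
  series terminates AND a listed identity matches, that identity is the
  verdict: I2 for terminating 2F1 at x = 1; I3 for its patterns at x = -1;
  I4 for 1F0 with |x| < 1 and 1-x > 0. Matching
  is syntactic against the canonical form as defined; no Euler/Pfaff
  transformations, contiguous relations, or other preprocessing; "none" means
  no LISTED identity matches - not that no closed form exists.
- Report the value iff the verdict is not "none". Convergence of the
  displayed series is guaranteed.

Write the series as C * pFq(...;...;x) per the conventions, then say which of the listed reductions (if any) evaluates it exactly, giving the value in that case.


With C = -\frac{2}{5}: the canonical form is 2F1(-\frac{6}{5}, 4; \frac{34}{5}; 1). Verdict: the Gauss summation I1 applies (x = 1: the Gamma ratio telescopes since c-a-b = 4 > 0 and a = 4 in Z>0). Its exact value is -\frac{2204}{15625}.

Structural cue: x = 1 and roots of the ratio polynomials (C = -2/5) are the negated parameters.
Step ratio: r(k) = 1 * (k-\frac{6}{5}) (k+4) / [(k+\frac{34}{5}) (k+1)] ; factor over Q: parameters, x = 1, and C = -\frac{2}{5}.


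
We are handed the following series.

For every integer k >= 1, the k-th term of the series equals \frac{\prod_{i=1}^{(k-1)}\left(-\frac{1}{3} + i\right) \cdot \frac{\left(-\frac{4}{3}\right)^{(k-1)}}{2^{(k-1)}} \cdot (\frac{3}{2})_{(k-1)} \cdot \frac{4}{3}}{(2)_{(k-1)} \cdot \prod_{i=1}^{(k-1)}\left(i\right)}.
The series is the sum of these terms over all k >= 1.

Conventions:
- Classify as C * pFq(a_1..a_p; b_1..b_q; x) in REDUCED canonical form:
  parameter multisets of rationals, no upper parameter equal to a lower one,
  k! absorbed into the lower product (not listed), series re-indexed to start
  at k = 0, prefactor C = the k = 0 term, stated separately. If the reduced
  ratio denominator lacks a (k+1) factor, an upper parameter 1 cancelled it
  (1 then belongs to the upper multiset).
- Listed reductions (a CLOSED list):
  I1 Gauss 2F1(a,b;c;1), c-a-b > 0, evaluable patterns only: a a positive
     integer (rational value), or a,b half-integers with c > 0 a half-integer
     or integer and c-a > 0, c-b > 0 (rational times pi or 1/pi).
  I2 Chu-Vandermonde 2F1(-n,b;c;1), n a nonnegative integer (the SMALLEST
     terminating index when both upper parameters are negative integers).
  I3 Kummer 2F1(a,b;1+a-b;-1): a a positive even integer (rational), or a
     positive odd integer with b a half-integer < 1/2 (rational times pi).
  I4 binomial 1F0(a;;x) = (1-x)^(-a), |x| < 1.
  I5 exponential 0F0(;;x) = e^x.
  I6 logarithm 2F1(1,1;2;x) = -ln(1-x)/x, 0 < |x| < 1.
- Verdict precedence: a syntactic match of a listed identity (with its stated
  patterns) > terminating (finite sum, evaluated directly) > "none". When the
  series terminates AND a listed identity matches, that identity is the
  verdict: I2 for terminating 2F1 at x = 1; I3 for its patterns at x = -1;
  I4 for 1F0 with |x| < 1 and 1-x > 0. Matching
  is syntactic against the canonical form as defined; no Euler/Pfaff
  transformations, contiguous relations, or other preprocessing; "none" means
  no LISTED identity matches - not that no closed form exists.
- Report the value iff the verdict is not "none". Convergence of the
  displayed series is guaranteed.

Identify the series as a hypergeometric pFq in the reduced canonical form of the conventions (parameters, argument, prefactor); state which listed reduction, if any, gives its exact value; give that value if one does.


Canonical form: C = \frac{4}{3} times 2F1 with upper {\frac{2}{3}, \frac{3}{2}}, lower {2}, x = -\frac{2}{3}. Verdict: no listed reduction: x = -\frac{2}{3} and upper {\frac{2}{3}, \frac{3}{2}} fail every I1-I6 pattern.

First insight: with t_0 = \frac{4}{3}, the two k-th powers (prefactor 4/3) combine into one argument.
Consecutive-term ratio: r(k) = -\frac{2}{3} * (k+\frac{2}{3}) (k+\frac{3}{2}) / [(k+2) (k+1)] - rational; roots negated = parameters, x = -\frac{2}{3}, C = \frac{4}{3}.


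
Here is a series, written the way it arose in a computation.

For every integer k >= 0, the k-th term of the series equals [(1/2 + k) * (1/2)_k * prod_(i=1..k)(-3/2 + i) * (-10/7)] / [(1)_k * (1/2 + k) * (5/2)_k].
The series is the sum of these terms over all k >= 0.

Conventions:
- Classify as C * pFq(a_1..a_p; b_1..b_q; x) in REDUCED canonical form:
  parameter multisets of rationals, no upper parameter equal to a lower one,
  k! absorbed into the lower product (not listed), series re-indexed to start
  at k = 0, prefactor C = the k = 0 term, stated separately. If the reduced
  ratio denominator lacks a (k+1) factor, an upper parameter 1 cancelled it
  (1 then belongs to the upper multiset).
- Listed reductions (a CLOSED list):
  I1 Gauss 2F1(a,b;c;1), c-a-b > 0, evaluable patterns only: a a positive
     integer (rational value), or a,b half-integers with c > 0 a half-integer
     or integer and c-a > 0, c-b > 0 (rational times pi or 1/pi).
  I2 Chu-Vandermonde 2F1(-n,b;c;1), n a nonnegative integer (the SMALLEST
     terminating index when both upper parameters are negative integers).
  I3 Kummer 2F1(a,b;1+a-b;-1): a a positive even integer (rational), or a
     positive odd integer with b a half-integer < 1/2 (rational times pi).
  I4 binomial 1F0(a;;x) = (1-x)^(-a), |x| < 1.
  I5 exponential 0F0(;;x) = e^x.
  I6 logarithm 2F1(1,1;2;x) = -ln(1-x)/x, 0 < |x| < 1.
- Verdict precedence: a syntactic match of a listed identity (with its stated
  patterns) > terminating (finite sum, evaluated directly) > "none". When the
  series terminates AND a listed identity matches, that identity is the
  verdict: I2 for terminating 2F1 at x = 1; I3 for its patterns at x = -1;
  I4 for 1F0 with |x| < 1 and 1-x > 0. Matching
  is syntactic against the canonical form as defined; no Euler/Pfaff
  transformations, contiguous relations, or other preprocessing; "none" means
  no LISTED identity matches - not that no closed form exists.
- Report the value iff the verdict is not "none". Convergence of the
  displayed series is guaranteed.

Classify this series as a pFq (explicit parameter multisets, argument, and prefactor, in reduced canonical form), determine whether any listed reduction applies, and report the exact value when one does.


The series (x = 1) is 2F1: upper {-1/2, 1/2}, lower {5/2}, prefactor -10/7. Verdict: Gauss's theorem I1 (half-integer case) fires (x = 1; upper {-1/2, 1/2} half-integers, c = 5/2 in the evaluable pattern). Hence: (-45/112) * pi.

Key step: x = 1 and the running product (C = -10/7, x = 1) telescopes to a rising factorial.
Term ratio: r(k) = 1 * (k-1/2) (k+1/2) / [(k+5/2) (k+1)] - rational in k, leading ratio 1; with t_0 = -10/7, classification follows.


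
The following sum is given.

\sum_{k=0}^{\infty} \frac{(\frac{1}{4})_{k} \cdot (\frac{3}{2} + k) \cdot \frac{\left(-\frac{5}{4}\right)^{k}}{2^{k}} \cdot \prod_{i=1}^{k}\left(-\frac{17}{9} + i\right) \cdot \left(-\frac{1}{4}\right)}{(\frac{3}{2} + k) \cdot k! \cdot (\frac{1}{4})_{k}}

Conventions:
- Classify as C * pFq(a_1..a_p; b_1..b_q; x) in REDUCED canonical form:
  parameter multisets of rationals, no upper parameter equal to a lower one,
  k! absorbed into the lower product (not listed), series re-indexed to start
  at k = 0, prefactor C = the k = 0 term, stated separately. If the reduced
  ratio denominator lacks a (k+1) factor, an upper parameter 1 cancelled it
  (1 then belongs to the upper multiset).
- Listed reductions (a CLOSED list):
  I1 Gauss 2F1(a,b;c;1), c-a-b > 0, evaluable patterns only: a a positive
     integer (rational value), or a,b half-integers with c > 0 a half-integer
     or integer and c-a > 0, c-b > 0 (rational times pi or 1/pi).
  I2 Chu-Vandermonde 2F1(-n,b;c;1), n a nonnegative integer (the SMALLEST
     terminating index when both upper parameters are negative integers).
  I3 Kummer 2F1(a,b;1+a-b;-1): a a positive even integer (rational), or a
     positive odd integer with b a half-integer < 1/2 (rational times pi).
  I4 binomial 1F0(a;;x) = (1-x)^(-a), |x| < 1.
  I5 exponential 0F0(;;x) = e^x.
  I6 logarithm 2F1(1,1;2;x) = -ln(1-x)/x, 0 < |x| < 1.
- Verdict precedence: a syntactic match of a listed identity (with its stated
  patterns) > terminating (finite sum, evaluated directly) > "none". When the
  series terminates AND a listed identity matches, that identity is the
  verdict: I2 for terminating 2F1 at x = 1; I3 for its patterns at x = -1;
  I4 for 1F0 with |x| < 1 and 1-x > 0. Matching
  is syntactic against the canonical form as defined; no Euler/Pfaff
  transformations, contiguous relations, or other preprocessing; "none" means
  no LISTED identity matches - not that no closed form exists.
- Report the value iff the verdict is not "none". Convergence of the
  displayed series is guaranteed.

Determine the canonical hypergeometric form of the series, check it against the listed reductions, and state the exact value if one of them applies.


The series (x = -\frac{5}{8}) is 1F0: upper {-\frac{8}{9}}, lower {-}, prefactor -\frac{1}{4}. Verdict: the I4 binomial reduction matches (the 1F0 binomial series: exponent 8/9, x = -\frac{5}{8}). Exact value: \left(-\frac{1}{4}\right) \cdot \left(\frac{13}{8}\right)^{\frac{8}{9}}.

The tell: t_0 = -\frac{1}{4} here, and the running product (C = -1/4, x = -5/8) telescopes to a rising factorial.
Term ratio: r(k) = -\frac{5}{8} * (k-\frac{8}{9}) / [(k+1)] - rational; roots negated = parameters, x = -\frac{5}{8}, C = -\frac{1}{4}.


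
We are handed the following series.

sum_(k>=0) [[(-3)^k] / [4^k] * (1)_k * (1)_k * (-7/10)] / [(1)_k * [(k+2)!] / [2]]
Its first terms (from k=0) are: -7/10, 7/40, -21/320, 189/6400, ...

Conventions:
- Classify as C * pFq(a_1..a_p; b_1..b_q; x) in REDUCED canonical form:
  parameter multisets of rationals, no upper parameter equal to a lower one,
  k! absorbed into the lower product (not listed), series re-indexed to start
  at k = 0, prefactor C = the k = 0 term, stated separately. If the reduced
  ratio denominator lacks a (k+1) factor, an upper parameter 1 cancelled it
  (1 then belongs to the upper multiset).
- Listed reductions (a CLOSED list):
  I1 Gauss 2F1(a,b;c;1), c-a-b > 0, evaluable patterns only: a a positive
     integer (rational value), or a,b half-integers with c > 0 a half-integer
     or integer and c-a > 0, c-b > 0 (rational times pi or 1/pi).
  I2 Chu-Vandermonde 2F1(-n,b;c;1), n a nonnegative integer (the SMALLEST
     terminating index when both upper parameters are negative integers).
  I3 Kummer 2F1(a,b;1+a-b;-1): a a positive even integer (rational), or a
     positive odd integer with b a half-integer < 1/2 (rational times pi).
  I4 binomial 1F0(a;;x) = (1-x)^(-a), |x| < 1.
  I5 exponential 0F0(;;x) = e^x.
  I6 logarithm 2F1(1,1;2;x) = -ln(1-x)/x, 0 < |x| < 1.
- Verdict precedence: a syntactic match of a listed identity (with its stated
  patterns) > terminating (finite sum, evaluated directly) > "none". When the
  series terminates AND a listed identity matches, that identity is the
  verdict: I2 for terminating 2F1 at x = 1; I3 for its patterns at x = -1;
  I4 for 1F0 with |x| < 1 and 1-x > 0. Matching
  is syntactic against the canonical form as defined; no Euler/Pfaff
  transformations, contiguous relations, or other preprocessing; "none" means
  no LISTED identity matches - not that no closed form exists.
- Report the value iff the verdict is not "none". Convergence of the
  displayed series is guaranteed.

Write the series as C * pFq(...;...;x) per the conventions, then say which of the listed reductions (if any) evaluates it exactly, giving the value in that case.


At argument -3/4: a 2F1 with upper {1, 1}, lower {3}, scaled by C = -7/10. Verdict: none here - no I1-I6 shape fits x = -3/4 with lower {3}.

First insight: t_0 = -7/10 here, and the denominator's factorial ratio (prefactor -7/10) is a lower Pochhammer.
Step ratio: r(k) = (-3/4) * (k+1) (k+1) / [(k+3) (k+1)] - poly over poly, x = (-3/4) from leading terms; C = -7/10 at k = 0.


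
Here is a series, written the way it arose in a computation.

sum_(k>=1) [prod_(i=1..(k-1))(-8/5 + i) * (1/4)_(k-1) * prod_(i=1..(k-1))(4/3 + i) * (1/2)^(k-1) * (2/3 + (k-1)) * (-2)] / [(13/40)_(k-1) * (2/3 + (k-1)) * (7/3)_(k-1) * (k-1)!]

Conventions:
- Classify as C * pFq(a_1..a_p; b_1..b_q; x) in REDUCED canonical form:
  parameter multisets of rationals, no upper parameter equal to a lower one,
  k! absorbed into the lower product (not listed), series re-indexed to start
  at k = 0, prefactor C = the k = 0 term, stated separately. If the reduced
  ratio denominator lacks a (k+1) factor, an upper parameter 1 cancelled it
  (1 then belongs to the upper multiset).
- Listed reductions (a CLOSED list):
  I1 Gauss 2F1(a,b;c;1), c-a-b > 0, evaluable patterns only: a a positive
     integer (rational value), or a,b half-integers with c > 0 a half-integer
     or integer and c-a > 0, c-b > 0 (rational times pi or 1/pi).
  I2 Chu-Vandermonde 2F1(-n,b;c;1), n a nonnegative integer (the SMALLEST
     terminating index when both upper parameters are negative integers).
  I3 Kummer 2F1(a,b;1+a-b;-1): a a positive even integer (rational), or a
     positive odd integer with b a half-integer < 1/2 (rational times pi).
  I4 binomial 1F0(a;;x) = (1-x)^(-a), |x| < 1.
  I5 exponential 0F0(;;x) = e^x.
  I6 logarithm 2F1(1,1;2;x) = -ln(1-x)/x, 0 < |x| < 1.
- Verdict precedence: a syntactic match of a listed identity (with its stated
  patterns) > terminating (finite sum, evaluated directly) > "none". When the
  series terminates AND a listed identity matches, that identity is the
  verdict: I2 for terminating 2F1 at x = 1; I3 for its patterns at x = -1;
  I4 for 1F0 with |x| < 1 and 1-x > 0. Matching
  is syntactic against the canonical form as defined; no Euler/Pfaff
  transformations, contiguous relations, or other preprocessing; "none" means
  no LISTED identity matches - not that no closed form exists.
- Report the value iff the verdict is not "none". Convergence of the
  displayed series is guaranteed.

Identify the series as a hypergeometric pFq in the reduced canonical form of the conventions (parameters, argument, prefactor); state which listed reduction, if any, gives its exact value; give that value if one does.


With C = -2: the canonical form is 2F1(-3/5, 1/4; 13/40; 1/2). Verdict: none - at argument 1/2 the multisets {-3/5, 1/4} ; {13/40} match no listed identity.

First insight: with t_0 = -2, the parameter 7/3 appears in both the upper and lower lists and cancels (alongside the other common factor).
Step ratio: r(k) = (1/2) * (k-3/5) (k+1/4) / [(k+13/40) (k+1)] - rational in k, leading ratio (1/2); with t_0 = -2, classification follows.


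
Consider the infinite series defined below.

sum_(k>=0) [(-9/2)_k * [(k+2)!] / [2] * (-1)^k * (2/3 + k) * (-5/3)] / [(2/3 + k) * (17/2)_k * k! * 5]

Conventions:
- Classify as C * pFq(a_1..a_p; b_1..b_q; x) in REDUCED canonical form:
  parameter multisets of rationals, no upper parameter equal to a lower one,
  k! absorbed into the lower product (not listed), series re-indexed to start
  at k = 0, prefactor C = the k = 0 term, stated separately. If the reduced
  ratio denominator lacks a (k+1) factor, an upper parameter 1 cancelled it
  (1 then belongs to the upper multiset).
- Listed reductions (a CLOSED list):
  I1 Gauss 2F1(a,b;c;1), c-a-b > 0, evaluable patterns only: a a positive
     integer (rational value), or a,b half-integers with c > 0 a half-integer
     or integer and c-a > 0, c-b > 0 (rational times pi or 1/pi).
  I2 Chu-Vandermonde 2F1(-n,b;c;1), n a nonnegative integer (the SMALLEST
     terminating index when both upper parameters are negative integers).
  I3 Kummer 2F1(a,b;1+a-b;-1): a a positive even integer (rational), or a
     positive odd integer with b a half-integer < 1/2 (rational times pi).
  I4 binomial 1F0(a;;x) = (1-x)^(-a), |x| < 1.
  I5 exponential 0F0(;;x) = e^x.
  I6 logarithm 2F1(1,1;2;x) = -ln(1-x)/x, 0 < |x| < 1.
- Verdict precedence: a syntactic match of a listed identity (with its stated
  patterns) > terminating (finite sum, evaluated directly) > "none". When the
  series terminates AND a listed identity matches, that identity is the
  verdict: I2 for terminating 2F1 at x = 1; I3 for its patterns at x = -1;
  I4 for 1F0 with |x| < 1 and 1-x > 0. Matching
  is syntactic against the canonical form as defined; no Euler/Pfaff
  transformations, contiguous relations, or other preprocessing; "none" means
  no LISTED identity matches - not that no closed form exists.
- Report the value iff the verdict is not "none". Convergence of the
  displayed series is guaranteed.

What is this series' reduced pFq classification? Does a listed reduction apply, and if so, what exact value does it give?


Reduced: x = -1, 2F1, upper = {-9/2, 3}, lower = {17/2}, C = -1/3. Verdict at x = -1: Kummer's theorem (I3) matches (x = -1; c = 17/2 equals 1+a-b for upper {-9/2, 3}: listed pattern). Sum: (-15015/32768) * pi.

Key observation: x = (-1) and the constant factors (C = -1/3, x = -1) combine into one prefactor.
Adjacent-term ratio: r(k) = (-1) * (k-9/2) (k+3) / [(k+17/2) (k+1)] ; factor over Q: parameters, x = (-1), and C = -1/3.


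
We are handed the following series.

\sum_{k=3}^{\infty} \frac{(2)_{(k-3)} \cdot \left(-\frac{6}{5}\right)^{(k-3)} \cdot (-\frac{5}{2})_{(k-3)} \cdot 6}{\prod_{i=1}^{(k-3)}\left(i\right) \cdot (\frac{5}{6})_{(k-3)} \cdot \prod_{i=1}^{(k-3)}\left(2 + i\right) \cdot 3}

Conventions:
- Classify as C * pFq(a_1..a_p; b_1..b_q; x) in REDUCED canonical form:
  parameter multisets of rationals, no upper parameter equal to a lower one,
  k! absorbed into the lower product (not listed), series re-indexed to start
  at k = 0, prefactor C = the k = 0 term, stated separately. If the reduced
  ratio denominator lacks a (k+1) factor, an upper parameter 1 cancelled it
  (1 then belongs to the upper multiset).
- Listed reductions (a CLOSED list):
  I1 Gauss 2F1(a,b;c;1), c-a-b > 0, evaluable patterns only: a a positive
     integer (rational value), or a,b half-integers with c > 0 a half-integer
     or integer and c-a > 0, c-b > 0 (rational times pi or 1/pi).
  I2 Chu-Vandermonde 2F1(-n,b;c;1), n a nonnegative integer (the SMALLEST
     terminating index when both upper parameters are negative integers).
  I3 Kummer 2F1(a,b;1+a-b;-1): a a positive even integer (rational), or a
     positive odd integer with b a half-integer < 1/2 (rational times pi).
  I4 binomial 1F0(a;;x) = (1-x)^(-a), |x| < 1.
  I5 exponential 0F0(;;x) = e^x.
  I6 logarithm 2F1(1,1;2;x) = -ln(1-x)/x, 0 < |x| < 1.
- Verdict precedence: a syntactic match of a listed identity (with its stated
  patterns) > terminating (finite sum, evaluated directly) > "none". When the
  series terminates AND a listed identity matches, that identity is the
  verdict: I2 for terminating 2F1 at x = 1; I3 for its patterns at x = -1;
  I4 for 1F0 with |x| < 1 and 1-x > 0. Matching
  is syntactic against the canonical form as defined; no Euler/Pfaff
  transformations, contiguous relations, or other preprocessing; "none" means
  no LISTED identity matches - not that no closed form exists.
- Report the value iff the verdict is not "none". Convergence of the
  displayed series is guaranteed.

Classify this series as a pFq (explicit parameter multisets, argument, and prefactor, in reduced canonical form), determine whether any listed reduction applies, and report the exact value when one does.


Reduced: x = -\frac{6}{5}, 2F2, upper = {-\frac{5}{2}, 2}, lower = {\frac{5}{6}, 3}, C = 2. Verdict: none - at argument -\frac{6}{5} the multisets {-\frac{5}{2}, 2} ; {\frac{5}{6}, 3} match no listed identity.

Structural cue: from the first term 2: the lower running product (prefactor 2) is a rising factorial.
Ratio: r(k) = -\frac{6}{5} * (k-\frac{5}{2}) (k+2) / [(k+\frac{5}{6}) (k+3) (k+1)] - poly over poly, x = -\frac{6}{5} from leading terms; C = 2 at k = 0.


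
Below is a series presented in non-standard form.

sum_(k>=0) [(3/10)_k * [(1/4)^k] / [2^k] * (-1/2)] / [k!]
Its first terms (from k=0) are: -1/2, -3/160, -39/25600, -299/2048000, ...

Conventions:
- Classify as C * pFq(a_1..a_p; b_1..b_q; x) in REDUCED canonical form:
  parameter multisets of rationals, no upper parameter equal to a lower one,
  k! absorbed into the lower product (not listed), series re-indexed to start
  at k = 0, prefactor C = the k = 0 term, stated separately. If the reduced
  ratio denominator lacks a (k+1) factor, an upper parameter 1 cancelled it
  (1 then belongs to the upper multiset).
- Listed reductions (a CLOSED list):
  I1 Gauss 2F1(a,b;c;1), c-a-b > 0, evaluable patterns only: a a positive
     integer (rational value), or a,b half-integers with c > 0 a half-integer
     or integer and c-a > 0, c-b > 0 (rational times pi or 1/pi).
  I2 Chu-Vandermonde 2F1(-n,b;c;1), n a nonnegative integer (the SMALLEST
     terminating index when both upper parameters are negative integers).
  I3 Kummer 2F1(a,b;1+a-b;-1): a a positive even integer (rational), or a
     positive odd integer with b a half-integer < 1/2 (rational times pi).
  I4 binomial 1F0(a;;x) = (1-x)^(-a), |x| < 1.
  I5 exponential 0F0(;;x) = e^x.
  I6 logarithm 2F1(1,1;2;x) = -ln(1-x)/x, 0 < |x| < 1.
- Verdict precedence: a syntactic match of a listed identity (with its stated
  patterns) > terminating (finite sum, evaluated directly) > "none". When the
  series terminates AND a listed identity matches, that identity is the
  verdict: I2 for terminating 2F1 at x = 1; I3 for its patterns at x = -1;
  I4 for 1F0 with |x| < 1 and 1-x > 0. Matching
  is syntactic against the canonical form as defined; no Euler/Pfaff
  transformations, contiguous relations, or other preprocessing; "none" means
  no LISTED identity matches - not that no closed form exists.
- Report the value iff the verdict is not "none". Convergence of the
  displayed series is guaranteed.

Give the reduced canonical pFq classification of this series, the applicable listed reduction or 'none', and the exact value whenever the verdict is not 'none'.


x = 1/8 here; the reduced form reads 1F0, upper {3/10}, lower {-}, C = -1/2. Verdict at x = 1/8: binomial (I4) matches (the 1F0 binomial series: exponent -3/10, x = 1/8). Hence: (-1/2) * (7/8)^(-3/10).

The tell: from the first term -1/2: the two k-th powers (prefactor -1/2) combine into one argument.
Consecutive-term ratio: r(k) = (1/8) * (k+3/10) / [(k+1)] - rational; roots negated = parameters, x = (1/8), C = -1/2.


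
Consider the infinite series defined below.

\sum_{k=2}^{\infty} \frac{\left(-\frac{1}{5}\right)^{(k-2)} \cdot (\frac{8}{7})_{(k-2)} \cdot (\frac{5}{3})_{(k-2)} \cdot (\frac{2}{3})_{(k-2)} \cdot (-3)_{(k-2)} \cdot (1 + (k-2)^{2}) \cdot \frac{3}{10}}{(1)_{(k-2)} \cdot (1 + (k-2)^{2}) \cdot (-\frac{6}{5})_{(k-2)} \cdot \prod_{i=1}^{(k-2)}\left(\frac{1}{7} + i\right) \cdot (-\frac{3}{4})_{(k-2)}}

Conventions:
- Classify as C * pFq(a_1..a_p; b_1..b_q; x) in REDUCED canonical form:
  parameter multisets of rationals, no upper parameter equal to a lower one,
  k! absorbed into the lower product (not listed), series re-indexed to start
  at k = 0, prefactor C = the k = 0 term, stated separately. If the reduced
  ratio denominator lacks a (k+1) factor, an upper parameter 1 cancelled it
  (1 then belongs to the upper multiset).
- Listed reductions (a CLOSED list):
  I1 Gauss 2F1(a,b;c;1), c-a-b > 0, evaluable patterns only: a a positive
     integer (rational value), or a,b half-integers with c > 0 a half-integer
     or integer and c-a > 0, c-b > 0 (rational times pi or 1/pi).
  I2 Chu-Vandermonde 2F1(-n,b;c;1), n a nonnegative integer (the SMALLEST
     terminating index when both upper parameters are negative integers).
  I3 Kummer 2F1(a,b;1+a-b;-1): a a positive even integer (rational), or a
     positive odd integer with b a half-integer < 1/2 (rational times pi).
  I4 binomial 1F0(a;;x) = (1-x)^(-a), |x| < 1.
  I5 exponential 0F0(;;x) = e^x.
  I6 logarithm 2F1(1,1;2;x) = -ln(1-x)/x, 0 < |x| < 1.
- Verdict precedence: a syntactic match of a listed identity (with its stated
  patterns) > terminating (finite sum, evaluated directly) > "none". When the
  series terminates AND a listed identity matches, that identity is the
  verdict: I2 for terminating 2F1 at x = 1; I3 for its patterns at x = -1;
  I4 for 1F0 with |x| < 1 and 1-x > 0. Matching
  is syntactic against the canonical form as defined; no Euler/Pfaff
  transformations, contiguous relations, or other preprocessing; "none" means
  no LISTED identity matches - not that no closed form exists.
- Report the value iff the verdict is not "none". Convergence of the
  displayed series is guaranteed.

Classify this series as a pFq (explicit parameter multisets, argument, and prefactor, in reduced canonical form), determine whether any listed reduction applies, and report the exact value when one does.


The series (x = -\frac{1}{5}) is 3F2: upper {-3, \frac{2}{3}, \frac{5}{3}}, lower {-\frac{6}{5}, -\frac{3}{4}}, prefactor \frac{3}{10}. Verdict: terminating - upper -3 stops the sum at k = 3; the 4 terms are added exactly. Exact value: -\frac{131299}{21870}.

The tell: t_0 = \frac{3}{10} here, and striking the common factor k^2 + 1 reduces the term (C = 3/10).
Ratio: r(k) = -\frac{1}{5} * (k-3) (k+\frac{2}{3}) (k+\frac{5}{3}) / [(k-\frac{6}{5}) (k-\frac{3}{4}) (k+1)] - poly over poly, x = -\frac{1}{5} from leading terms; C = \frac{3}{10} at k = 0.


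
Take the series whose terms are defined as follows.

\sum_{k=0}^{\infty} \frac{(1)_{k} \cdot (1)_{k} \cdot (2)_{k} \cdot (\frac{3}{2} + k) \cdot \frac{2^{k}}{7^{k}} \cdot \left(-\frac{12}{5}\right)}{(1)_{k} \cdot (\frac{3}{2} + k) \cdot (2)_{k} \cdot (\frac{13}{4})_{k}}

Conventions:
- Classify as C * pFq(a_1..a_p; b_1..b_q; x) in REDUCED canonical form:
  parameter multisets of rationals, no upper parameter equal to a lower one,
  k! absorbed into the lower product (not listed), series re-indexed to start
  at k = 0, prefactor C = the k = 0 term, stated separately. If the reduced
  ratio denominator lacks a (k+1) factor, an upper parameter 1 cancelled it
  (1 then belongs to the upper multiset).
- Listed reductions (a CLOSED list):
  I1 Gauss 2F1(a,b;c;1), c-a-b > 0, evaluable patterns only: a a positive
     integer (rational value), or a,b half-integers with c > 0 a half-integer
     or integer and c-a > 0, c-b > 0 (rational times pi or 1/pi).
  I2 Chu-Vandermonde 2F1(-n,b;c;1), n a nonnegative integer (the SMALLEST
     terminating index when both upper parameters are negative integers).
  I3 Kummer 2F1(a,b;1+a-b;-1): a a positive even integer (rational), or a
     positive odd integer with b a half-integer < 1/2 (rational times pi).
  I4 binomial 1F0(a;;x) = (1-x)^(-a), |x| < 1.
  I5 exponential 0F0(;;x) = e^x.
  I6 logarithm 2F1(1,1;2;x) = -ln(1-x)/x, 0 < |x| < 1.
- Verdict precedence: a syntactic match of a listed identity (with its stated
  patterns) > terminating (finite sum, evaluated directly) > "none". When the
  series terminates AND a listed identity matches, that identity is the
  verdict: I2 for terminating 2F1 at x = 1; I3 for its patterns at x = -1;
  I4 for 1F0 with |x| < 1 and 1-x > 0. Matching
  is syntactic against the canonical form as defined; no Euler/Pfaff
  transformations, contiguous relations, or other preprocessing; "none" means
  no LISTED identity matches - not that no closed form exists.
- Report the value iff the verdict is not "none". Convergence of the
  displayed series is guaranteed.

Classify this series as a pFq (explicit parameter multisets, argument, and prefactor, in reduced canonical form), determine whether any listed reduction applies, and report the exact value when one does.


Reduced: x = \frac{2}{7}, 2F1, upper = {1, 1}, lower = {\frac{13}{4}}, C = -\frac{12}{5}. Verdict: no listed reduction: x = \frac{2}{7} and upper {1, 1} fail every I1-I6 pattern.

Key observation: with t_0 = -\frac{12}{5}, the two geometric factors (C = -12/5) combine into one argument.
Consecutive-term ratio: r(k) = \frac{2}{7} * (k+1) (k+1) / [(k+\frac{13}{4}) (k+1)] - rational in k, leading ratio \frac{2}{7}; with t_0 = -\frac{12}{5}, classification follows.


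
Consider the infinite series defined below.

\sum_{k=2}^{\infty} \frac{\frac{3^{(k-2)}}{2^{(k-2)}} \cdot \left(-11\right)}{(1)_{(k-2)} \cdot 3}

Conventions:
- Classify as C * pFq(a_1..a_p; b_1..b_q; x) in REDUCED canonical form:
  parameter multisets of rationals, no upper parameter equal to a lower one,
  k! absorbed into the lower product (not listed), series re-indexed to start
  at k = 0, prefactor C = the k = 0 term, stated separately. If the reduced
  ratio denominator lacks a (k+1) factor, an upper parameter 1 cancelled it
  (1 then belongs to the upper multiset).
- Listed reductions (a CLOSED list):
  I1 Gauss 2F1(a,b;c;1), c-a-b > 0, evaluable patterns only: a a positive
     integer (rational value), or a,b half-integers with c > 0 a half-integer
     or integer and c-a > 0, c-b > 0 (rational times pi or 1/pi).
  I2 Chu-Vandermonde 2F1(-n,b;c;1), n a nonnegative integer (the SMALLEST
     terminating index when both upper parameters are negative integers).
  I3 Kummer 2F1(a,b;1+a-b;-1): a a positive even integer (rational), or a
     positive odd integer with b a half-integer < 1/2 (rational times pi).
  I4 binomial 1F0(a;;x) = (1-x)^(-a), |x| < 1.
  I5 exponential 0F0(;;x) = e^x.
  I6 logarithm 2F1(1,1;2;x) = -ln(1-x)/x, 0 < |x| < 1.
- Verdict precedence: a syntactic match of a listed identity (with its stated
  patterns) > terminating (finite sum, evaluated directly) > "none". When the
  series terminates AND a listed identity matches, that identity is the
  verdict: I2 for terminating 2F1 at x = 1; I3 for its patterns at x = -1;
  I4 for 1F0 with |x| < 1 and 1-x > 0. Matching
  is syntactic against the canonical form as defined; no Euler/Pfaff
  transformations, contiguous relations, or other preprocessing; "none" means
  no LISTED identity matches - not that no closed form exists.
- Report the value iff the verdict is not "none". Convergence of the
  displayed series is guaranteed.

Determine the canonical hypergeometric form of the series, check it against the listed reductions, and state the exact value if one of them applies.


With C = -\frac{11}{3}: the canonical form is 0F0(-; -; \frac{3}{2}). Verdict: exponential (I5) fires (the 0F0 exponential series at x = \frac{3}{2}). Value: \left(-\frac{11}{3}\right) \cdot e^{\frac{3}{2}}.

Key observation: from the first term -\frac{11}{3}: (1)_k (C = -11/3) is k! itself.
Term ratio: r(k) = \frac{3}{2} * 1 / [(k+1)] - rational in k. x = \frac{3}{2}; t_0 = -\frac{11}{3}; negate the roots.


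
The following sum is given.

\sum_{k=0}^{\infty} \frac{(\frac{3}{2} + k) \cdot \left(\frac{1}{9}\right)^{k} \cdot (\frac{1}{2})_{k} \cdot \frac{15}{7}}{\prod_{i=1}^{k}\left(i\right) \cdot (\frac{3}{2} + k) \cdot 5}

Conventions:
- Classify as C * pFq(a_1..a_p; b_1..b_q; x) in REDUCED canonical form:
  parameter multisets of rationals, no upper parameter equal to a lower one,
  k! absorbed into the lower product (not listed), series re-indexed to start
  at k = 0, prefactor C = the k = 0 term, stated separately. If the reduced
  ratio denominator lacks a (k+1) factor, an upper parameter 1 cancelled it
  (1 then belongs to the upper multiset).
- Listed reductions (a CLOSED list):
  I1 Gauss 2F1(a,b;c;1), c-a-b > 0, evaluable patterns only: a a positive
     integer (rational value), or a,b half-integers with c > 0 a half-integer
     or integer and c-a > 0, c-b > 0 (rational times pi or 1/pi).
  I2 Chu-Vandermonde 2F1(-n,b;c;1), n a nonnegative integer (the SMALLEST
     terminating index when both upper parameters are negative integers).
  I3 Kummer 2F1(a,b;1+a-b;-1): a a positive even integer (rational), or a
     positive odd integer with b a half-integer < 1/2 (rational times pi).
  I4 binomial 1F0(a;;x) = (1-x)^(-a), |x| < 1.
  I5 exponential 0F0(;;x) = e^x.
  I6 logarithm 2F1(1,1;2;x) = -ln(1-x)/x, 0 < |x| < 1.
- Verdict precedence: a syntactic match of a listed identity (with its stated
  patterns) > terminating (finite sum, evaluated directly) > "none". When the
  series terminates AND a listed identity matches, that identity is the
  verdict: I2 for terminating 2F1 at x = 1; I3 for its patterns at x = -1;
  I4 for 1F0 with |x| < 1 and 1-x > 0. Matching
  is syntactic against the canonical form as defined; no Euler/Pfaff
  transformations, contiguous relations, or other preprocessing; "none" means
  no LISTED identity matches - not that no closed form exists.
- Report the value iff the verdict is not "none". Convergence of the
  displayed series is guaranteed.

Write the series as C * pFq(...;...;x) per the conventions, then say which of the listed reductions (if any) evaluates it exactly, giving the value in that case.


At argument \frac{1}{9}: a 1F0 with upper {\frac{1}{2}}, lower {-}, scaled by C = \frac{3}{7}. Verdict: the I4 binomial reduction matches (the 1F0 binomial series: exponent -1/2, x = \frac{1}{9}). Sum: \frac{3}{7} \cdot \left(\frac{8}{9}\right)^{-\frac{1}{2}}.

Structural cue: from the first term \frac{3}{7}: the product of the first k integers (C = 3/7, x = 1/9) is k!.
Adjacent-term ratio: r(k) = \frac{1}{9} * (k+\frac{1}{2}) / [(k+1)] ; factor over Q: parameters, x = \frac{1}{9}, and C = \frac{3}{7}.


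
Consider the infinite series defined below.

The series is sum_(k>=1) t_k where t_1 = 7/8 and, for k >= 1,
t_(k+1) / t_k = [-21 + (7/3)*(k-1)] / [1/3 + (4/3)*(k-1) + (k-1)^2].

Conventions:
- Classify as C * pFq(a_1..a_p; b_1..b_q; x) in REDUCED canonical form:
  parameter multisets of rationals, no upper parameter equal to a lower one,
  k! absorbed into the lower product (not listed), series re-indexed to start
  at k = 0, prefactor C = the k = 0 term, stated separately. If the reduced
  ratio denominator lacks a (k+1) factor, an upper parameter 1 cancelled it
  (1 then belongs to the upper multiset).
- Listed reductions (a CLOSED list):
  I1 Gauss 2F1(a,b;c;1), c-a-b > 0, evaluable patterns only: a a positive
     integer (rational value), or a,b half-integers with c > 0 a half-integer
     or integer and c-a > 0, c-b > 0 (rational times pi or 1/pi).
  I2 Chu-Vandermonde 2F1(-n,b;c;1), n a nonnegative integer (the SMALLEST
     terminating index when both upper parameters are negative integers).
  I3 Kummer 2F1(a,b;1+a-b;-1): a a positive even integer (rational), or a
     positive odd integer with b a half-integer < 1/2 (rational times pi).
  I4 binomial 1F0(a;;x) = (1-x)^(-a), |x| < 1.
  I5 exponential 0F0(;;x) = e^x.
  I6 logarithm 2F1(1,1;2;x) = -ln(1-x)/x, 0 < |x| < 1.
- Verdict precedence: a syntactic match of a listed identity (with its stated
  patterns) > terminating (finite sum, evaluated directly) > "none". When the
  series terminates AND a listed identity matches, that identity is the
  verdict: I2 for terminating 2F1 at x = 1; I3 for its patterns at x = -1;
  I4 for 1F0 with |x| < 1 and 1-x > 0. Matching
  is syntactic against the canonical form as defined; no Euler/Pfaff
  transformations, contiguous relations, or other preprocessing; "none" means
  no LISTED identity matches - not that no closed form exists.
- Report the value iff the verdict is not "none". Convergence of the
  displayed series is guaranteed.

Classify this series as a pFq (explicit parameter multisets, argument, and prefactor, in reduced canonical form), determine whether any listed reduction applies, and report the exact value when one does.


Reduced: x = 7/3, 1F1, upper = {-9}, lower = {1/3}, C = 7/8. Verdict: terminating - upper parameter -9 makes this a finite sum (last index 9), evaluated exactly. Its exact value is -1939124691/347776000.

Key step: t_0 being 7/8, roots of the ratio polynomials (C = 7/8, x = 7/3) are the negated parameters.
Step ratio: r(k) = (7/3) * (k-9) / [(k+1/3) (k+1)] ; factor over Q: parameters, x = (7/3), and C = 7/8.
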